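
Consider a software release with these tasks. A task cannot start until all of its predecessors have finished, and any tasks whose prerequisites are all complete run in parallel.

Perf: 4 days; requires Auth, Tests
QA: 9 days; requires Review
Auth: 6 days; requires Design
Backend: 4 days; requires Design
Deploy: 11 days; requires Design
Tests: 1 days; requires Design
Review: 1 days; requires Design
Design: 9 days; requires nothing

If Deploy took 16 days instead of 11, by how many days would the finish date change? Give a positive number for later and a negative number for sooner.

The binding path is Design→Deploy = 9+11 = 20; finish at 20 days.
Deploy is on the critical path; changing it to 16 makes that path 25 days.
That remains the longest chain; total 25 days.
Change in finish: 25 − 20 = +5 days.

5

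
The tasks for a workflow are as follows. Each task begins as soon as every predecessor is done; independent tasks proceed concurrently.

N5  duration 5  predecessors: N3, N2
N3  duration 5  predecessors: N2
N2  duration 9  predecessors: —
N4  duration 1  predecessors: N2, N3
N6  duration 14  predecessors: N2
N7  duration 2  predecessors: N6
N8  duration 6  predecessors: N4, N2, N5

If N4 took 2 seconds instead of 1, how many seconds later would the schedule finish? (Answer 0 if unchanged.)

0

Baseline: N2→N3→N5→N8 = 9+5+5+6 = 25 → 25 seconds.
The longest path through N4 is only 21 seconds, so N4 has float 4.
The critical path is still N2→N3→N5→N8; finish is now 25 seconds.
Change in finish: 25 − 25 = +0 seconds.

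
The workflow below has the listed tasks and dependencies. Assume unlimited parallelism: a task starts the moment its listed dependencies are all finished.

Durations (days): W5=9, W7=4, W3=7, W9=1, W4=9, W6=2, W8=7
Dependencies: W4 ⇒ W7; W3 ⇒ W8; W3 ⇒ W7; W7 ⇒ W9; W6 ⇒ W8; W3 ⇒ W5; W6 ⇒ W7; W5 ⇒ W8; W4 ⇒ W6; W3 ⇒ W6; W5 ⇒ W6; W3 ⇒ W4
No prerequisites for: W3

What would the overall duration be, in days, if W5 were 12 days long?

Actual critical path: W3→W5→W6→W8 = 7+9+2+7 = 25 ⇒ 25 days.
Since W5 is critical, the +3 change carries straight to that chain (now 28 days).
No other chain overtakes it, so the finish is 28 days.

28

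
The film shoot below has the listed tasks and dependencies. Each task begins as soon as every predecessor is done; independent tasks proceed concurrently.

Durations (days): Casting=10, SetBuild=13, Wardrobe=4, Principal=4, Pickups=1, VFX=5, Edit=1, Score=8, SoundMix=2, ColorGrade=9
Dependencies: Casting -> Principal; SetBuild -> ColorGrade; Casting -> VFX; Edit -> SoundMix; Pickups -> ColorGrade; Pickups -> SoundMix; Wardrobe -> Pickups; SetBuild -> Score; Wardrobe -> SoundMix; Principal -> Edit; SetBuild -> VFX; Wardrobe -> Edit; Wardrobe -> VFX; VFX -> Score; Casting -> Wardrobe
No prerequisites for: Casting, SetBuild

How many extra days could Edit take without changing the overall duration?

Critical path: Casting→Wardrobe→VFX→Score = 10+4+5+8 = 27, so the finish is 27 days.
The longest chain containing Edit totals 17 days.
Slack of Edit = 24 − 14 = 10 days.

10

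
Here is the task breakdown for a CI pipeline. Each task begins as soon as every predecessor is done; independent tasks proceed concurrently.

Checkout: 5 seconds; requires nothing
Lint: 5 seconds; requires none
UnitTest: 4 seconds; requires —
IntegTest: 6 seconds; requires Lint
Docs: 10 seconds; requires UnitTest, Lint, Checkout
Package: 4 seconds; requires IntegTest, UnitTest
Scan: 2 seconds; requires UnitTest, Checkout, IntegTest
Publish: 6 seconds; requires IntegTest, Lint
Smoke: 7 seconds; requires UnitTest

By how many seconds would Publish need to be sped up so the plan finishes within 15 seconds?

2

Current finish: 17 seconds; target: 15.
Publish is on every critical path, so each second cut from Publish cuts the finish by one (this holds down to a finish of 15).
Need 17 − 15 = 2 seconds off Publish → Publish becomes 4 seconds, finish becomes 15.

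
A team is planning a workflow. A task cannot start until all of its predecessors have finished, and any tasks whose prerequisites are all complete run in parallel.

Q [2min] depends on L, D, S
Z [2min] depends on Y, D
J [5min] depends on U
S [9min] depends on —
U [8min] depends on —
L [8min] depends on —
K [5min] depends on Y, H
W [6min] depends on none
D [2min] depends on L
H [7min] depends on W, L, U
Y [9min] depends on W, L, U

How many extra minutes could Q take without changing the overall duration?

U→Y→K = 8+9+5 = 22 sets the makespan at 22 minutes.
Longest path through Q: 12 minutes (earliest finish 12, latest finish 22).
Slack of Q = 20 − 10 = 10 minutes.

10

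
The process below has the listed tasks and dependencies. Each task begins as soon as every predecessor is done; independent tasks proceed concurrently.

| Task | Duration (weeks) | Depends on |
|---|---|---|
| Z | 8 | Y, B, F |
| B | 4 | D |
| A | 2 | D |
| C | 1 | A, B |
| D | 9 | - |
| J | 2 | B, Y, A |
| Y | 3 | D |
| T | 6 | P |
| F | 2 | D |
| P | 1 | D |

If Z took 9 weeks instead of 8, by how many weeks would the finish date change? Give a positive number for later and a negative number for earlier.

1

Baseline: D→B→Z = 9+4+8 = 21 → 21 weeks.
Z is on the critical path; changing it to 9 makes that path 22 weeks.
That remains the longest chain; total 22 weeks.
Change in finish: 22 − 21 = +1 weeks.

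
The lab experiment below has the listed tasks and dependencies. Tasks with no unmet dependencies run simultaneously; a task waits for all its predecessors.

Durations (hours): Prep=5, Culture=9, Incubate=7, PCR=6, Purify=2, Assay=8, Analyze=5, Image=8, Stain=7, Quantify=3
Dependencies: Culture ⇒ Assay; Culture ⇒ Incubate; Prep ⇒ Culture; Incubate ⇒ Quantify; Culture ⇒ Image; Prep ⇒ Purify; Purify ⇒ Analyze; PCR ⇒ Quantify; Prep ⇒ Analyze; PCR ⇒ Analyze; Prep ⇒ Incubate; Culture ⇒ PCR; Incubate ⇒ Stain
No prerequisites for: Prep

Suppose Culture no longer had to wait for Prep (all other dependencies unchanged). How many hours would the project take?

23

Before: longest chain Prep→Culture→Incubate→Stain = 5+9+7+7 = 28, finish 28.
Without Prep→Culture, Culture's earliest start moves from 5 to 0.
The longest chain is now Culture→Incubate→Stain = 9+7+7 = 23, so the project takes 23 hours.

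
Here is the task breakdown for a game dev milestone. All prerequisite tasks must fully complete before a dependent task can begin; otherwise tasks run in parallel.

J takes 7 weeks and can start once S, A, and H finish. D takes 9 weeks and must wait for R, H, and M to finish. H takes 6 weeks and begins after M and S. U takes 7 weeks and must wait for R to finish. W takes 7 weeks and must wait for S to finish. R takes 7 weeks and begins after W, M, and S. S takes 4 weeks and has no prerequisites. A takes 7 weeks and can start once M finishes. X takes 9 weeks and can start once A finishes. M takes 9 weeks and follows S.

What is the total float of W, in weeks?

2

S→M→R→D = 4+9+7+9 = 29 sets the makespan at 29 weeks.
The longest chain containing W totals 27 weeks.
Float = 29 − 27 = 2.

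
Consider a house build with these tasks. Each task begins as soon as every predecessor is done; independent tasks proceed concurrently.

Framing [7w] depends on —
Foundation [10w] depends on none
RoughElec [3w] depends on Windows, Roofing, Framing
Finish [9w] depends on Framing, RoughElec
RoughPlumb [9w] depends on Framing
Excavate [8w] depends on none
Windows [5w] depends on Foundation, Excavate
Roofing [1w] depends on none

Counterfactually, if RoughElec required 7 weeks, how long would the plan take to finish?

31

The binding path is Foundation→Windows→RoughElec→Finish = 10+5+3+9 = 27; finish at 27 weeks.
RoughElec is on the critical path; changing it to 7 makes that path 31 weeks.
That remains the longest chain; total 31 weeks.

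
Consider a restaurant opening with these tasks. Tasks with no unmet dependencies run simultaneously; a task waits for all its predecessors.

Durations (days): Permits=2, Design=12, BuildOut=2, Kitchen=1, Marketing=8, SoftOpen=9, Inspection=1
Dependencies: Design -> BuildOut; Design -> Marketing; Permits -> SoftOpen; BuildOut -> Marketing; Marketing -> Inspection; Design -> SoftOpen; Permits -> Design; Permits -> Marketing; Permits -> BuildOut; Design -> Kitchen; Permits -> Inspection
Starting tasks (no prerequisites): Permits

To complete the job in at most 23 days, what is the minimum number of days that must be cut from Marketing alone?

Current finish: 25 days; target: 23.
Marketing is on every critical path, so each day cut from Marketing cuts the finish by one (this holds down to a finish of 23).
Need 25 − 23 = 2 days off Marketing → Marketing becomes 6 days, finish becomes 23.

2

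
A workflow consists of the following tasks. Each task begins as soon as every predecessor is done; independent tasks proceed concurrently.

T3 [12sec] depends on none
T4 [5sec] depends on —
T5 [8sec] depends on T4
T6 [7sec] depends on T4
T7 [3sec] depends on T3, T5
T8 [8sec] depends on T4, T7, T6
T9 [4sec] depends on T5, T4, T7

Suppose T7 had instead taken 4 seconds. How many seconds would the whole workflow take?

Baseline: T4→T5→T7→T8 = 5+8+3+8 = 24 → 24 seconds.
T7 is on the critical path; changing it to 4 makes that path 25 seconds.
No other chain overtakes it, so the finish is 25 seconds.

25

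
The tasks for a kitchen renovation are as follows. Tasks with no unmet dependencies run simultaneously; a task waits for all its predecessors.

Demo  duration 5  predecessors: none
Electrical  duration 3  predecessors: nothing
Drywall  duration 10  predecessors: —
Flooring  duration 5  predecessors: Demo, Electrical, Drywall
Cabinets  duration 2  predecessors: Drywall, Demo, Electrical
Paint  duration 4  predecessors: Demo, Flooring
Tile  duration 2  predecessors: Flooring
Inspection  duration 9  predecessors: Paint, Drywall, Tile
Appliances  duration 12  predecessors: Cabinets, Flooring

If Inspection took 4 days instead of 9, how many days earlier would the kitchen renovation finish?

1

As given, the longest chain is Drywall→Flooring→Paint→Inspection = 10+5+4+9 = 28, so the finish is 28 days.
Inspection is on the critical path; changing it to 4 makes that path 23 days.
The binding chain switches to Drywall→Flooring→Appliances = 10+5+12 = 27; finish 27 days.
Change in finish: 27 − 28 = -1 days.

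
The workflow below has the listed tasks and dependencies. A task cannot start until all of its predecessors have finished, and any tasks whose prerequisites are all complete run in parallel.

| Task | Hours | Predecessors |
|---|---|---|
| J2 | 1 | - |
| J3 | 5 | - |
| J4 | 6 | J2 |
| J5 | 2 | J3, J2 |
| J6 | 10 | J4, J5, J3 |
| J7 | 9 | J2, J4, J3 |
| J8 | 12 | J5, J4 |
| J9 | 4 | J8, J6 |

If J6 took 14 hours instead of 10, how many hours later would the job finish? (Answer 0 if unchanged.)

2

Baseline: J2→J4→J8→J9 = 1+6+12+4 = 23 → 23 hours.
J6 is off the critical path — its longest chain is 21 hours, giving 2 of slack.
The binding chain switches to J2→J4→J6→J9 = 1+6+14+4 = 25; finish 25 hours.
Change in finish: 25 − 23 = +2 hours.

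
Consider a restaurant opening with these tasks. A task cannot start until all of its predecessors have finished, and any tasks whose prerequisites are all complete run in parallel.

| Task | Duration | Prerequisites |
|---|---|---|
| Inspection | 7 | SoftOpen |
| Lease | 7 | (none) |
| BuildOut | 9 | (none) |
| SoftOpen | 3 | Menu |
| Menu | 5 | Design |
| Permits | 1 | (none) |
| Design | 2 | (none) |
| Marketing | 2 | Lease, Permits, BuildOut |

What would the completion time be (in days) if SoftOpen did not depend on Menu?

11

Original critical path: Design→Menu→SoftOpen→Inspection = 2+5+3+7 = 17 ⇒ 17 days.
Without Menu→SoftOpen, SoftOpen's earliest start moves from 7 to 0.
The longest chain is now BuildOut→Marketing = 9+2 = 11, so the schedule takes 11 days.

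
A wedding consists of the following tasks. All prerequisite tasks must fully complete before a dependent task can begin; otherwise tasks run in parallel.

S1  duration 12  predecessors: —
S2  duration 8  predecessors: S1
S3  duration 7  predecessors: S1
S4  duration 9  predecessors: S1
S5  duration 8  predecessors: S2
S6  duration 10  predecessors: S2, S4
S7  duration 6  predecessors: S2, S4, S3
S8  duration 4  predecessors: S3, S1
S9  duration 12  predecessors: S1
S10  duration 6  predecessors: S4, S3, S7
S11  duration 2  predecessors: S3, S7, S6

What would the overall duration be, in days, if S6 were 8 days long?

Actual critical path: S1→S4→S6→S11 = 12+9+10+2 = 33 ⇒ 33 days.
Since S6 is critical, the -2 change carries straight to that chain (now 31 days).
Now S1→S4→S7→S10 = 12+9+6+6 = 33 is longest, so the finish becomes 33 days.

33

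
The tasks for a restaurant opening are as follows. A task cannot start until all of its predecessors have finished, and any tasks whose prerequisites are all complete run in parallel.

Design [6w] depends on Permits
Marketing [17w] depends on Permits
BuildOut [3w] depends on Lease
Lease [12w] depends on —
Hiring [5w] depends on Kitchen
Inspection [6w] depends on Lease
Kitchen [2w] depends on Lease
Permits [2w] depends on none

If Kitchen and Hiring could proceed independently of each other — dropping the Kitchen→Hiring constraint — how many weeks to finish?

Original critical path: Lease→Kitchen→Hiring = 12+2+5 = 19 ⇒ 19 weeks.
Without Kitchen→Hiring, Hiring's earliest start moves from 14 to 0.
The longest chain is now Permits→Marketing = 2+17 = 19, so the schedule takes 19 weeks.

19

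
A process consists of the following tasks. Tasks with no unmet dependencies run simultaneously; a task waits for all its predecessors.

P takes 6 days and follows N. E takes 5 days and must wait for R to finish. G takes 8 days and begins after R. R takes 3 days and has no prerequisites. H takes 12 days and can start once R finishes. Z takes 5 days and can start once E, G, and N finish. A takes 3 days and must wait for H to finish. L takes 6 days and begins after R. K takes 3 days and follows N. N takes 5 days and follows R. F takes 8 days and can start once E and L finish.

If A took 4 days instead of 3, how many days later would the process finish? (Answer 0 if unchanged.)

1

As given, the longest chain is R→H→A = 3+12+3 = 18, so the finish is 18 days.
A is on the critical path; changing it to 4 makes that path 19 days.
The critical path is still R→H→A; finish is now 19 days.
Change in finish: 19 − 18 = +1 days.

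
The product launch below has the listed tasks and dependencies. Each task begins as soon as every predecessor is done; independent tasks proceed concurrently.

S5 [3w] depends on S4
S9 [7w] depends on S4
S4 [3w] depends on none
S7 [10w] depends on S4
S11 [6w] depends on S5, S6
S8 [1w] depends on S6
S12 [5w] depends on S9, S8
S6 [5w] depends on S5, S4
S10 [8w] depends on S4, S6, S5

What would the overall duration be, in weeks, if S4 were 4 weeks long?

As given, the longest chain is S4→S5→S6→S10 = 3+3+5+8 = 19, so the finish is 19 weeks.
S4 is on the critical path; changing it to 4 makes that path 20 weeks.
The critical path is still S4→S5→S6→S10; finish is now 20 weeks.

20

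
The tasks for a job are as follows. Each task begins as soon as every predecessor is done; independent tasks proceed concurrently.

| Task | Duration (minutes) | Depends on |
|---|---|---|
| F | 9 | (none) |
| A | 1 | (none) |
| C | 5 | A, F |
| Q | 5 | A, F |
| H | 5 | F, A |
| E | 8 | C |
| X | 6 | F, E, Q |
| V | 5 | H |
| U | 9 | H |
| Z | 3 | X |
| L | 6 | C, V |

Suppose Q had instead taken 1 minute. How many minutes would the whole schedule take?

31

Baseline: F→C→E→X→Z = 9+5+8+6+3 = 31 → 31 minutes.
The longest path through Q is only 23 minutes, so Q has float 8.
No other chain overtakes it, so the finish is 31 minutes.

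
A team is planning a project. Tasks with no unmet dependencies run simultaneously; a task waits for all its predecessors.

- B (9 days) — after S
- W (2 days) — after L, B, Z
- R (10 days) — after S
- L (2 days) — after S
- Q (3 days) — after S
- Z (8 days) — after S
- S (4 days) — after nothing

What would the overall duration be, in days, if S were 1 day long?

12

Critical path before the change: S→B→W = 4+9+2 = 15 giving 15 days.
S lies on that path, so at 1 day the path becomes 12 days.
That remains the longest chain; total 12 days.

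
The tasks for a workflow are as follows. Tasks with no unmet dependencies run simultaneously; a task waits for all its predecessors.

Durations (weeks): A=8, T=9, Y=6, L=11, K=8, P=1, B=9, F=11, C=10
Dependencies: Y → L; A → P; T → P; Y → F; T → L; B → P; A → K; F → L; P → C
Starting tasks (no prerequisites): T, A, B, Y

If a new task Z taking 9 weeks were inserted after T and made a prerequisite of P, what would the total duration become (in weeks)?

Originally the workflow takes 28 weeks.
With Z inserted, P now waits for max(A, T, B, Z).
New critical path: T→Z→P→C = 9+9+1+10 = 29 ⇒ 29 weeks.

29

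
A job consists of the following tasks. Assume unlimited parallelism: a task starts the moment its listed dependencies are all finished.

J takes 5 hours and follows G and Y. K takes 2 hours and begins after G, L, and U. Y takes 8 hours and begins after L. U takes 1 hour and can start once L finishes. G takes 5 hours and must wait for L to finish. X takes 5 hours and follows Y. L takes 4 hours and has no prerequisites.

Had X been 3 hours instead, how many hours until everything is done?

The binding path is L→Y→X = 4+8+5 = 17; finish at 17 hours.
X is on the critical path; changing it to 3 makes that path 15 hours.
Now L→Y→J = 4+8+5 = 17 is longest, so the finish becomes 17 hours.

17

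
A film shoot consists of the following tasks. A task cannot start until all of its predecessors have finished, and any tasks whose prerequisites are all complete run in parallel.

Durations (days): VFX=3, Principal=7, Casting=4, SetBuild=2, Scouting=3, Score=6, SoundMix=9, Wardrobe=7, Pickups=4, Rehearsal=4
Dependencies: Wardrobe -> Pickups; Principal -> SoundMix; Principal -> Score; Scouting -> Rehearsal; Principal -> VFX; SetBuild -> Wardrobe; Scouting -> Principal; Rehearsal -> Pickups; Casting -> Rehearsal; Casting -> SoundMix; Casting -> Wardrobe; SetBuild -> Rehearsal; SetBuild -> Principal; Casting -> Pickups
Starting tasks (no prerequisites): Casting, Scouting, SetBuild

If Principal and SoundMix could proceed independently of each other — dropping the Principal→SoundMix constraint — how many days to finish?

Before: longest chain Scouting→Principal→SoundMix = 3+7+9 = 19, finish 19.
Without Principal→SoundMix, SoundMix's earliest start moves from 10 to 4.
The longest chain is now Scouting→Principal→Score = 3+7+6 = 16, so the schedule takes 16 days.

16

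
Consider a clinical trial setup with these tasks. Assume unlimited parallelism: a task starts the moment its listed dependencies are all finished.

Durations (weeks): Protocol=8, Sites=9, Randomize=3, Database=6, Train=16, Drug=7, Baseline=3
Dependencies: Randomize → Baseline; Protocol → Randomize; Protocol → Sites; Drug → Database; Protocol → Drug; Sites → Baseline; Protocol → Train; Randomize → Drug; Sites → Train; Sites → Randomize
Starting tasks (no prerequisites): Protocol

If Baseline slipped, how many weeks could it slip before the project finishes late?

Protocol→Sites→Train = 8+9+16 = 33 sets the makespan at 33 weeks.
Longest path through Baseline: 23 weeks (earliest finish 23, latest finish 33).
Slack of Baseline = 30 − 20 = 10 weeks.

10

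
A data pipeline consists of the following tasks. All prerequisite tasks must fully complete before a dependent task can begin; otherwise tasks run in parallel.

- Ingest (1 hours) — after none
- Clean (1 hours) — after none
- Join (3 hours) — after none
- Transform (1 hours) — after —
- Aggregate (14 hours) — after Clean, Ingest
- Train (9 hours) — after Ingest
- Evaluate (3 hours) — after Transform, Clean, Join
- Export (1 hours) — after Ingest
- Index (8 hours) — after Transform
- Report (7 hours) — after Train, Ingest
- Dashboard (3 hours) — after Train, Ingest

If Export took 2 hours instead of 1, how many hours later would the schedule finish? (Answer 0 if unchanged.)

0

Critical path before the change: Ingest→Train→Report = 1+9+7 = 17 giving 17 hours.
Export has 15 hours of float (longest path through it is 2).
The critical path is still Ingest→Train→Report; finish is now 17 hours.
Change in finish: 17 − 17 = +0 hours.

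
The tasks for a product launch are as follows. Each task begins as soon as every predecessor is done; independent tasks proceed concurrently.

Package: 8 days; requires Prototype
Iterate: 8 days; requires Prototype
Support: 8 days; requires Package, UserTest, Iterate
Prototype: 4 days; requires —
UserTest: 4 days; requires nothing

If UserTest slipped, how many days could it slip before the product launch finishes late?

Prototype→Iterate→Support = 4+8+8 = 20 sets the makespan at 20 days.
The longest chain containing UserTest totals 12 days.
Slack of UserTest = 8 − 0 = 8 days.

8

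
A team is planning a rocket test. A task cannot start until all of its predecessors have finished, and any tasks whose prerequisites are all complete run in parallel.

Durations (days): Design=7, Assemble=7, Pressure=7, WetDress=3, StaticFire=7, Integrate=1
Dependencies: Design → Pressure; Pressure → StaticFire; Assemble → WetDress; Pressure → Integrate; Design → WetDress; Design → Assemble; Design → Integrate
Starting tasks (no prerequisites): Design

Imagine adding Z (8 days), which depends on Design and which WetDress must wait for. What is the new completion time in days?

Originally the project takes 21 days.
With Z inserted, WetDress now waits for max(Design, Assemble, Z).
New critical path: Design→Pressure→StaticFire = 7+7+7 = 21 ⇒ 21 days.

21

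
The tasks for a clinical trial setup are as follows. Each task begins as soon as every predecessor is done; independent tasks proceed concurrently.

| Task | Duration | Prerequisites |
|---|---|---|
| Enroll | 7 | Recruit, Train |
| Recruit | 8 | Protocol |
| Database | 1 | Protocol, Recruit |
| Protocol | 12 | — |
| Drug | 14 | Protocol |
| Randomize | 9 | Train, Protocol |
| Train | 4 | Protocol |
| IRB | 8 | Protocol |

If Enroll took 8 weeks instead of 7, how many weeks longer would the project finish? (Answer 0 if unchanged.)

Baseline: Protocol→Recruit→Enroll = 12+8+7 = 27 → 27 weeks.
Since Enroll is critical, the +1 change carries straight to that chain (now 28 weeks).
No other chain overtakes it, so the finish is 28 weeks.
Change in finish: 28 − 27 = +1 weeks.

1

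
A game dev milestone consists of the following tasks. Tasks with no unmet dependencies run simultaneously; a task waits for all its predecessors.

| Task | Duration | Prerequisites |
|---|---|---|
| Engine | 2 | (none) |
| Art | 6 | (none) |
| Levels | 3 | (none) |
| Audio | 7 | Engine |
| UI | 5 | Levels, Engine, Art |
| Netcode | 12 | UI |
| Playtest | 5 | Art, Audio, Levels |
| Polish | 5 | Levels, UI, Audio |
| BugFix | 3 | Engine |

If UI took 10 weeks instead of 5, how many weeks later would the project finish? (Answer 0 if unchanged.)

The binding path is Art→UI→Netcode = 6+5+12 = 23; finish at 23 weeks.
Since UI is critical, the +5 change carries straight to that chain (now 28 weeks).
The critical path is still Art→UI→Netcode; finish is now 28 weeks.
Change in finish: 28 − 23 = +5 weeks.

5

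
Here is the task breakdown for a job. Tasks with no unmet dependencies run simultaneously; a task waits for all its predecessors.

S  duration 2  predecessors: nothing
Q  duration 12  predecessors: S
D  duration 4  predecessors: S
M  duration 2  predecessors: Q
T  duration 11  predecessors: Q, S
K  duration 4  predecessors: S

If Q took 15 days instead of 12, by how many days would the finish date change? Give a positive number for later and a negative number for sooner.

3

The binding path is S→Q→T = 2+12+11 = 25; finish at 25 days.
Q is on the critical path; changing it to 15 makes that path 28 days.
No other chain overtakes it, so the finish is 28 days.
Change in finish: 28 − 25 = +3 days.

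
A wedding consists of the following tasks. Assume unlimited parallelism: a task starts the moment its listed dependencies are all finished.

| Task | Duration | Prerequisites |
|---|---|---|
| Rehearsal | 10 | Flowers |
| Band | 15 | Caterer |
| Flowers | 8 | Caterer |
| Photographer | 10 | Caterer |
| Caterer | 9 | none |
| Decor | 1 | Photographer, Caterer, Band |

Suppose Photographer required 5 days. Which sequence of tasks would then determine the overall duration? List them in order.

Actual critical path: Caterer→Flowers→Rehearsal = 9+8+10 = 27 ⇒ 27 days.
Photographer has 7 days of float (longest path through it is 20).
No other chain overtakes it, so the finish is 27 days.

Caterer, Flowers, Rehearsal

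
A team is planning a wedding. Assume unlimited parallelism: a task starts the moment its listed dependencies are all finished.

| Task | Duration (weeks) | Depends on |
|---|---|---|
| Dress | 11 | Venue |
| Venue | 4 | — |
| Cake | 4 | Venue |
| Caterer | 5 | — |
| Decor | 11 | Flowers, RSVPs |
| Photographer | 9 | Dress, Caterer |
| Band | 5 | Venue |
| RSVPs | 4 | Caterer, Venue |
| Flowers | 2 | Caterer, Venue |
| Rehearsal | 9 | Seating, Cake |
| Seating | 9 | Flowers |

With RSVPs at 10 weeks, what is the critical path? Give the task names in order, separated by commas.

Caterer, RSVPs, Decor

As given, the longest chain is Caterer→Flowers→Seating→Rehearsal = 5+2+9+9 = 25, so the finish is 25 weeks.
RSVPs is off the critical path — its longest chain is 20 weeks, giving 5 of slack.
Now Caterer→RSVPs→Decor = 5+10+11 = 26 is longest, so the finish becomes 26 weeks.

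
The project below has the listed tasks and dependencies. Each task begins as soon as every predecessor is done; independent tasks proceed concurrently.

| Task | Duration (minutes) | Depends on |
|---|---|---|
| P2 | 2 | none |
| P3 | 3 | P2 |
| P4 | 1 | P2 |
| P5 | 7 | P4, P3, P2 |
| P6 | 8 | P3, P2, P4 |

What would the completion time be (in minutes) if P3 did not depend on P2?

With the dependency in place, P2→P3→P6 = 2+3+8 = 13 sets the finish at 13 minutes.
Without P2→P3, P3's earliest start moves from 2 to 0.
The longest chain is now P2→P4→P6 = 2+1+8 = 11, so the project takes 11 minutes.

11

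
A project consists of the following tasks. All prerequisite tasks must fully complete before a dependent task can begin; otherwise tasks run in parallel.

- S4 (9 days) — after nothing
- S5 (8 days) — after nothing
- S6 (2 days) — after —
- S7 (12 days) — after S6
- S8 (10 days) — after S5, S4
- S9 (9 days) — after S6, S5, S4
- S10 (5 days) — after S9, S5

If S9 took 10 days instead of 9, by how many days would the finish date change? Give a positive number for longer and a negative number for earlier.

1

Critical path before the change: S4→S9→S10 = 9+9+5 = 23 giving 23 days.
S9 lies on that path, so at 10 days the path becomes 24 days.
The critical path is still S4→S9→S10; finish is now 24 days.
Change in finish: 24 − 23 = +1 days.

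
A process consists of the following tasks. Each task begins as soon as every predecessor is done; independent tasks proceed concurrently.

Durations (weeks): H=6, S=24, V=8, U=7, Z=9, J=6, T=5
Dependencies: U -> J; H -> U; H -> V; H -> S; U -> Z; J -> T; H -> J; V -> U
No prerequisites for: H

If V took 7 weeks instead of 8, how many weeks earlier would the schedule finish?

1

Actual critical path: H→V→U→J→T = 6+8+7+6+5 = 32 ⇒ 32 weeks.
Since V is critical, the -1 change carries straight to that chain (now 31 weeks).
That remains the longest chain; total 31 weeks.
Change in finish: 31 − 32 = -1 weeks.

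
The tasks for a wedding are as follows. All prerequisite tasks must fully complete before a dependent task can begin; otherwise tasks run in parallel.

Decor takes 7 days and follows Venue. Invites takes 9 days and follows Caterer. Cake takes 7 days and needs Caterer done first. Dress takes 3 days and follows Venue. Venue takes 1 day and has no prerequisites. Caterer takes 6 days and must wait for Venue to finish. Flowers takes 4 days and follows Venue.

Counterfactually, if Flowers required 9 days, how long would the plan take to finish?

Actual critical path: Venue→Caterer→Invites = 1+6+9 = 16 ⇒ 16 days.
Flowers has 11 days of float (longest path through it is 5).
The critical path is still Venue→Caterer→Invites; finish is now 16 days.

16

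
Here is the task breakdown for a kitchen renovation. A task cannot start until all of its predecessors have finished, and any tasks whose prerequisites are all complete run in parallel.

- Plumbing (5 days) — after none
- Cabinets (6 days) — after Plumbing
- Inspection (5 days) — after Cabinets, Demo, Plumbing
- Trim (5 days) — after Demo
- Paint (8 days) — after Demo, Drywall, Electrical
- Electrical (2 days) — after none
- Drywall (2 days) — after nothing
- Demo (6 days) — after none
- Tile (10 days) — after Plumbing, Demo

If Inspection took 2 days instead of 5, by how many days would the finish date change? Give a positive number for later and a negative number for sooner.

As given, the longest chain is Plumbing→Cabinets→Inspection = 5+6+5 = 16, so the finish is 16 days.
Inspection is on the critical path; changing it to 2 makes that path 13 days.
The binding chain switches to Demo→Tile = 6+10 = 16; finish 16 days.
Change in finish: 16 − 16 = +0 days.

0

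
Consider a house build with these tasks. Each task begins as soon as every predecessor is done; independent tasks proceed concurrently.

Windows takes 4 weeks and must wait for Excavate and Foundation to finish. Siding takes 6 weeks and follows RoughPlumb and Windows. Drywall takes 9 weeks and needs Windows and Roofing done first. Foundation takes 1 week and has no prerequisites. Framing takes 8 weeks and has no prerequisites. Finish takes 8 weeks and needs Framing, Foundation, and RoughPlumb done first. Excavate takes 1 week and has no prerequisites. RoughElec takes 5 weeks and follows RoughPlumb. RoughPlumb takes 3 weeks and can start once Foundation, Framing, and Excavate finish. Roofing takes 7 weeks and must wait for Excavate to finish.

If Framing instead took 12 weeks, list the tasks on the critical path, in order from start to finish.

Framing, RoughPlumb, Finish

Critical path before the change: Framing→RoughPlumb→Finish = 8+3+8 = 19 giving 19 weeks.
Framing lies on that path, so at 12 weeks the path becomes 23 weeks.
The critical path is still Framing→RoughPlumb→Finish; finish is now 23 weeks.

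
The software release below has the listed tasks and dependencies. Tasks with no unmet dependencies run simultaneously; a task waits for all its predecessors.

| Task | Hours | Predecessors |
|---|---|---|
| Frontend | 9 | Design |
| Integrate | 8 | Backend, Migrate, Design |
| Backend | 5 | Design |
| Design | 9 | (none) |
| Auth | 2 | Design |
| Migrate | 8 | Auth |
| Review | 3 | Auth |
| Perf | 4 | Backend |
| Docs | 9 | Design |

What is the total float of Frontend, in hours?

The longest chain is Design→Auth→Migrate→Integrate = 9+2+8+8 = 27; overall finish 27 hours.
The longest chain containing Frontend totals 18 hours.
Float = 27 − 18 = 9.

9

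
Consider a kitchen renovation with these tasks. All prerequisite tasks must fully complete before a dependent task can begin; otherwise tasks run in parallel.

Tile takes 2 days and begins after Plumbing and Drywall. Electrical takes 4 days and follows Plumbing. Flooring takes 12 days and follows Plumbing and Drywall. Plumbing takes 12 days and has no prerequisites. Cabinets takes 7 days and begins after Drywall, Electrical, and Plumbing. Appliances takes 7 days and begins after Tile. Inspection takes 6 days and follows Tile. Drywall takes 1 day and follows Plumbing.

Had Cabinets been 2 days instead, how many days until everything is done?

25

Baseline: Plumbing→Drywall→Flooring = 12+1+12 = 25 → 25 days.
Cabinets is off the critical path — its longest chain is 23 days, giving 2 of slack.
That remains the longest chain; total 25 days.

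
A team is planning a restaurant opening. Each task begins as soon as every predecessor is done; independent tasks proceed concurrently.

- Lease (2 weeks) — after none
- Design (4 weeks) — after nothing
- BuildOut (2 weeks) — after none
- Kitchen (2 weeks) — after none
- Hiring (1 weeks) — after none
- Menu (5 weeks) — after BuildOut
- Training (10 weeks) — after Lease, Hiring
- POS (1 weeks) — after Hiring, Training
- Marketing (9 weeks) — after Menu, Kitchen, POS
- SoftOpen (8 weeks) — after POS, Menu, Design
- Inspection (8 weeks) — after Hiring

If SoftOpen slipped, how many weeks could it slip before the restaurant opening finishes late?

Lease→Training→POS→Marketing = 2+10+1+9 = 22 sets the makespan at 22 weeks.
Longest path through SoftOpen: 21 weeks (earliest finish 21, latest finish 22).
So SoftOpen can slip 22 − 21 = 1 week.

1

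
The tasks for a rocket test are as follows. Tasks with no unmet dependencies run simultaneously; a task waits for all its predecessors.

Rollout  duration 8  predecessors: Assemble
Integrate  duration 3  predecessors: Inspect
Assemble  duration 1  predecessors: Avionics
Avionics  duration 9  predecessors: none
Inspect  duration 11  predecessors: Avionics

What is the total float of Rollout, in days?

5

Avionics→Inspect→Integrate = 9+11+3 = 23 sets the makespan at 23 days.
Rollout finishes as early as 18 and must finish by 23.
Float = 23 − 18 = 5.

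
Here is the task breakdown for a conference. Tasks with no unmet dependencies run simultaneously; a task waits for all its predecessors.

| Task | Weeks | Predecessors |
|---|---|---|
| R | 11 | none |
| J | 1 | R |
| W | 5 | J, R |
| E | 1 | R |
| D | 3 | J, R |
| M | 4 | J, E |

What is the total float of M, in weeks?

1

Critical path: R→J→W = 11+1+5 = 17, so the finish is 17 weeks.
The longest chain containing M totals 16 weeks.
Slack of M = 13 − 12 = 1 week.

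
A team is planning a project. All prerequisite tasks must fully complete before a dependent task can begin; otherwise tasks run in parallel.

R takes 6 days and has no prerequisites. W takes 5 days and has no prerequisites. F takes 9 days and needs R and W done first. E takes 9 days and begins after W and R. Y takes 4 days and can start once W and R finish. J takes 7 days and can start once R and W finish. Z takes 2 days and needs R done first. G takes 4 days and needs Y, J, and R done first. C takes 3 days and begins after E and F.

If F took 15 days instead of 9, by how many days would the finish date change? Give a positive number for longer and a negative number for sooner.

The binding path is R→F→C = 6+9+3 = 18; finish at 18 days.
F is on the critical path; changing it to 15 makes that path 24 days.
The critical path is still R→F→C; finish is now 24 days.
Change in finish: 24 − 18 = +6 days.

6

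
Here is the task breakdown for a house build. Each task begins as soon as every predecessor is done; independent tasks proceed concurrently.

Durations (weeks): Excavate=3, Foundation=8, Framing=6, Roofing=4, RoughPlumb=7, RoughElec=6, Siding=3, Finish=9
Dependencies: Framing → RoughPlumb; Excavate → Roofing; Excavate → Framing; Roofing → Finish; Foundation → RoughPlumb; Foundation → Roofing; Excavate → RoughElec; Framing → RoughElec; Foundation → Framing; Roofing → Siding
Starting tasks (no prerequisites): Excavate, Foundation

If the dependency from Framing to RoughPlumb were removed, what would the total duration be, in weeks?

21

With the dependency in place, Foundation→Framing→RoughPlumb = 8+6+7 = 21 sets the finish at 21 weeks.
Without Framing→RoughPlumb, RoughPlumb's earliest start moves from 14 to 8.
New critical path: Foundation→Roofing→Finish = 8+4+9 = 21 ⇒ 21 weeks.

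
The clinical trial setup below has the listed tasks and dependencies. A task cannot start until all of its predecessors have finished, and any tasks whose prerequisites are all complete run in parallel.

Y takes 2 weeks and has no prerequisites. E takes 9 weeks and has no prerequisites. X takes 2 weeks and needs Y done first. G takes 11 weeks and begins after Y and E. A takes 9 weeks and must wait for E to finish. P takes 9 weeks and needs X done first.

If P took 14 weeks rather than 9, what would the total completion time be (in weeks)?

As given, the longest chain is E→G = 9+11 = 20, so the finish is 20 weeks.
The longest path through P is only 13 weeks, so P has float 7.
No other chain overtakes it, so the finish is 20 weeks.

20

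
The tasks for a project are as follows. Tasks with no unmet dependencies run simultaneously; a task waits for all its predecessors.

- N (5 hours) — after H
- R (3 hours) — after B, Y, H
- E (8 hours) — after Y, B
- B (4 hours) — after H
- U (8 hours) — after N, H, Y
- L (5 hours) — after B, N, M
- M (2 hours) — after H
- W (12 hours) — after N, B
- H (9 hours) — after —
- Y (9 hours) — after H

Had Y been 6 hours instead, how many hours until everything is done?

The binding path is H→Y→U = 9+9+8 = 26; finish at 26 hours.
Since Y is critical, the -3 change carries straight to that chain (now 23 hours).
The binding chain switches to H→N→W = 9+5+12 = 26; finish 26 hours.

26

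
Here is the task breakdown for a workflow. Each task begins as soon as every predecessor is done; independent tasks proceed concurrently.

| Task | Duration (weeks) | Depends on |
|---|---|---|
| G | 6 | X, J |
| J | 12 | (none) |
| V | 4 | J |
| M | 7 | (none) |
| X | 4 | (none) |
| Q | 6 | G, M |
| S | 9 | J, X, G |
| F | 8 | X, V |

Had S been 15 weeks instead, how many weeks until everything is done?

33

Critical path before the change: J→G→S = 12+6+9 = 27 giving 27 weeks.
S lies on that path, so at 15 weeks the path becomes 33 weeks.
That remains the longest chain; total 33 weeks.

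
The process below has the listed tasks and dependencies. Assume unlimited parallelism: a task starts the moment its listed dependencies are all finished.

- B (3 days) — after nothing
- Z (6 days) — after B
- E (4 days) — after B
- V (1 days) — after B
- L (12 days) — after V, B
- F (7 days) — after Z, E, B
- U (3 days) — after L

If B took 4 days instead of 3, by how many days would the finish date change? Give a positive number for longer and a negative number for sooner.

The binding path is B→V→L→U = 3+1+12+3 = 19; finish at 19 days.
B is on the critical path; changing it to 4 makes that path 20 days.
No other chain overtakes it, so the finish is 20 days.
Change in finish: 20 − 19 = +1 days.

1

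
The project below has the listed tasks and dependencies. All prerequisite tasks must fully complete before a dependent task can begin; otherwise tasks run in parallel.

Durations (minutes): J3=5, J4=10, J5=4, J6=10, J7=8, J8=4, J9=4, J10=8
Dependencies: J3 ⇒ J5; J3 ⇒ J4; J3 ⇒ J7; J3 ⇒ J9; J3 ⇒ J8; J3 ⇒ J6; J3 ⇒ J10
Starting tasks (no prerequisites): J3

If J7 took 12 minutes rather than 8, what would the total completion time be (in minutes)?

Actual critical path: J3→J4 = 5+10 = 15 ⇒ 15 minutes.
J7 is off the critical path — its longest chain is 13 minutes, giving 2 of slack.
New critical path: J3→J7 = 5+12 = 17 ⇒ 17 minutes.

17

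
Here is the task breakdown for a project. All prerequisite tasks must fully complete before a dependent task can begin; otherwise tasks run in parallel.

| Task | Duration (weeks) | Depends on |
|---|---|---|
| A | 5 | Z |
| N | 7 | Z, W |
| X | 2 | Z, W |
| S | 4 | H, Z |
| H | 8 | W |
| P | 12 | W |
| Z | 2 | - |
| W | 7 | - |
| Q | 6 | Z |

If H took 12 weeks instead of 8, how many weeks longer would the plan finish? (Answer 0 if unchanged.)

4

Critical path before the change: W→H→S = 7+8+4 = 19 giving 19 weeks.
H is on the critical path; changing it to 12 makes that path 23 weeks.
The critical path is still W→H→S; finish is now 23 weeks.
Change in finish: 23 − 19 = +4 weeks.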